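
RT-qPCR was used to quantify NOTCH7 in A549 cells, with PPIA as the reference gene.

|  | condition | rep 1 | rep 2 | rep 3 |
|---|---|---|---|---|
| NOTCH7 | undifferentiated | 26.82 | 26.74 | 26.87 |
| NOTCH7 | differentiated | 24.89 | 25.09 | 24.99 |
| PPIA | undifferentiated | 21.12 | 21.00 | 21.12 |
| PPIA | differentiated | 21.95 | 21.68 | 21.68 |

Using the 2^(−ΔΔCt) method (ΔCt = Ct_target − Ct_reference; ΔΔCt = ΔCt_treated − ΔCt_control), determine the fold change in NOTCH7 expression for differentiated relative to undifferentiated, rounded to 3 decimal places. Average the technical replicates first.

5.696

Mean Ct: NOTCH7 undifferentiated 26.810; NOTCH7 differentiated 24.990; PPIA undifferentiated 21.080; PPIA differentiated 21.770
ΔCt(undifferentiated) = 26.810 − 21.080 = 5.730
ΔCt(differentiated) = 24.990 − 21.770 = 3.220
ΔΔCt = 3.220 − 5.730 = -2.510
Fold change = 2^(−(-2.510)) = 2^2.510 = 5.6962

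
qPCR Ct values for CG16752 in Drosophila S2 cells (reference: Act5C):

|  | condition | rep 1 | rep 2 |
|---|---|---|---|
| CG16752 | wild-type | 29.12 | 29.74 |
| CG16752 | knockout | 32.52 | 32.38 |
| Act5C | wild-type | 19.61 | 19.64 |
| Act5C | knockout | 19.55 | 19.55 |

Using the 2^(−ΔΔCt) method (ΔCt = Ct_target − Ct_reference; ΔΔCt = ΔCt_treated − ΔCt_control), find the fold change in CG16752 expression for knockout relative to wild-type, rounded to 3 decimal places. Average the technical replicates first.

Mean Ct: CG16752 wild-type 29.430; CG16752 knockout 32.450; Act5C wild-type 19.625; Act5C knockout 19.550
ΔCt(wild-type) = 29.430 − 19.625 = 9.805
ΔCt(knockout) = 32.450 − 19.550 = 12.900
ΔΔCt = 12.900 − 9.805 = 3.095
Fold change = 2^(−3.095) = 0.1170

0.117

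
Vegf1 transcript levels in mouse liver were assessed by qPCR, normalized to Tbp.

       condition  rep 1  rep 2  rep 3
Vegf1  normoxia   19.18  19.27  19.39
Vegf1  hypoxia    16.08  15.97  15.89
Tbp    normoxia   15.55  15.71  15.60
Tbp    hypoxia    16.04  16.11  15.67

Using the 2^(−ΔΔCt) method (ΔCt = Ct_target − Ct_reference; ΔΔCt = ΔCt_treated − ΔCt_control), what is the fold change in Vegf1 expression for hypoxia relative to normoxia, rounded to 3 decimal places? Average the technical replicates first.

12.295

Mean Ct: Vegf1 normoxia 19.280; Vegf1 hypoxia 15.980; Tbp normoxia 15.620; Tbp hypoxia 15.940
ΔCt(normoxia) = 19.280 − 15.620 = 3.660
ΔCt(hypoxia) = 15.980 − 15.940 = 0.040
ΔΔCt = 0.040 − 3.660 = -3.620
Fold change = 2^(−(-3.620)) = 2^3.620 = 12.2950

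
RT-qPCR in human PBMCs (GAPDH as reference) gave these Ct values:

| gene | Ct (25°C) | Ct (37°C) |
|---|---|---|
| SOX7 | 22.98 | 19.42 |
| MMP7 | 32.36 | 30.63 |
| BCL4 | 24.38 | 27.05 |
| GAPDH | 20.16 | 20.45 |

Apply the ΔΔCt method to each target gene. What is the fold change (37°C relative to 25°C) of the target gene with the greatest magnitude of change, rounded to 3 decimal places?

SOX7: ΔΔCt = (19.42−20.45) − (22.98−20.16) = -1.03 − 2.82 = -3.85; fold change = 2^3.85 = 14.420
MMP7: ΔΔCt = (30.63−20.45) − (32.36−20.16) = 10.18 − 12.20 = -2.02; fold change = 2^2.02 = 4.056
BCL4: ΔΔCt = (27.05−20.45) − (24.38−20.16) = 6.60 − 4.22 = 2.38; fold change = 2^-2.38 = 0.192
SOX7 has the largest |ΔΔCt| = 3.85.

14.420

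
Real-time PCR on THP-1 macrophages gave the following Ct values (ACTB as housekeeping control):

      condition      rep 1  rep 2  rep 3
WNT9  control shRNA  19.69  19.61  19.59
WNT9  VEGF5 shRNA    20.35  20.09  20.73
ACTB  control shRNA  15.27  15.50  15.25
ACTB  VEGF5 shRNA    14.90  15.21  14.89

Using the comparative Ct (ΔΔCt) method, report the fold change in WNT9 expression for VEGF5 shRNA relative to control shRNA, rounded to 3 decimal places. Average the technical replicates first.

Mean Ct: WNT9 control shRNA 19.630; WNT9 VEGF5 shRNA 20.390; ACTB control shRNA 15.340; ACTB VEGF5 shRNA 15.000
ΔCt(control shRNA) = 19.630 − 15.340 = 4.290
ΔCt(VEGF5 shRNA) = 20.390 − 15.000 = 5.390
ΔΔCt = 5.390 − 4.290 = 1.100
Fold change = 2^(−1.100) = 0.4665

0.467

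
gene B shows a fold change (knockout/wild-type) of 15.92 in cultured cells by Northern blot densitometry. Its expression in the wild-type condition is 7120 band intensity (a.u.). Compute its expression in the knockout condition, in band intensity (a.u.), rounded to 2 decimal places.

113350.40

knockout expression = 7120 × 15.92 = 113350.40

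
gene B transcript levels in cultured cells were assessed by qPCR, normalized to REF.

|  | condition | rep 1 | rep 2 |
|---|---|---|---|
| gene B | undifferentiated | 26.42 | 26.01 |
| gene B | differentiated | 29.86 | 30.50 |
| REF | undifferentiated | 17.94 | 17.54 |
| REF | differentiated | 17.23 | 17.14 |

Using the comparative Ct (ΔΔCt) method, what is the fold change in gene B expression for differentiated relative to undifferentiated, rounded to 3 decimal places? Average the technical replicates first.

Mean Ct: gene B undifferentiated 26.215; gene B differentiated 30.180; REF undifferentiated 17.740; REF differentiated 17.185
ΔCt(undifferentiated) = 26.215 − 17.740 = 8.475
ΔCt(differentiated) = 30.180 − 17.185 = 12.995
ΔΔCt = 12.995 − 8.475 = 4.520
Fold change = 2^(−4.520) = 0.0436

0.044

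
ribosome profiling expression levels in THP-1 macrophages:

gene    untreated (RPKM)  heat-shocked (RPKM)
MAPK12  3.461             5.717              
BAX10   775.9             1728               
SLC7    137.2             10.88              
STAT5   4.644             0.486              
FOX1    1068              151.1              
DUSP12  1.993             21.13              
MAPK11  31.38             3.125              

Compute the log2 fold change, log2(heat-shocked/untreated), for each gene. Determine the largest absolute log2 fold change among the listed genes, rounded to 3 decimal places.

log2(5.717/3.461) = 0.724  (MAPK12)
log2(1728/775.9) = 1.155  (BAX10)
log2(10.88/137.2) = -3.657  (SLC7)
log2(0.486/4.644) = -3.256  (STAT5)
log2(151.1/1068) = -2.821  (FOX1)
log2(21.13/1.993) = 3.406  (DUSP12)
log2(3.125/31.38) = -3.328  (MAPK11)
The largest magnitude belongs to SLC7.

3.657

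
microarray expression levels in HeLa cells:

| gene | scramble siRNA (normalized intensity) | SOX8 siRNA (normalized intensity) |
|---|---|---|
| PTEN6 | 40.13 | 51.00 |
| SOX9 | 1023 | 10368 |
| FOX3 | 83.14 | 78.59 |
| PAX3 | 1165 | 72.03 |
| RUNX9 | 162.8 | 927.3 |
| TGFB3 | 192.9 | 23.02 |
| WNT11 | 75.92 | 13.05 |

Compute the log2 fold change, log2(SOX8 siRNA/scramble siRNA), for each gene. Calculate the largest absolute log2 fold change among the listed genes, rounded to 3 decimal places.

4.016

log2(51.00/40.13) = 0.346  (PTEN6)
log2(10368/1023) = 3.341  (SOX9)
log2(78.59/83.14) = -0.081  (FOX3)
log2(72.03/1165) = -4.016  (PAX3)
log2(927.3/162.8) = 2.510  (RUNX9)
log2(23.02/192.9) = -3.067  (TGFB3)
log2(13.05/75.92) = -2.540  (WNT11)
The largest magnitude belongs to PAX3.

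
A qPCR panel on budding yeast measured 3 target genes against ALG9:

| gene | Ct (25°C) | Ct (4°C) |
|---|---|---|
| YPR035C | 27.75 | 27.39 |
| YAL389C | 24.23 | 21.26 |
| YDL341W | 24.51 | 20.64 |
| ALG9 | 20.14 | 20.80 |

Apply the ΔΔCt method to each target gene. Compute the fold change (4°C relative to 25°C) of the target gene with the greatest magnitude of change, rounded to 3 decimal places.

23.103

YPR035C: ΔΔCt = (27.39−20.80) − (27.75−20.14) = 6.59 − 7.61 = -1.02; fold change = 2^1.02 = 2.028
YAL389C: ΔΔCt = (21.26−20.80) − (24.23−20.14) = 0.46 − 4.09 = -3.63; fold change = 2^3.63 = 12.381
YDL341W: ΔΔCt = (20.64−20.80) − (24.51−20.14) = -0.16 − 4.37 = -4.53; fold change = 2^4.53 = 23.103
YDL341W has the largest |ΔΔCt| = 4.53.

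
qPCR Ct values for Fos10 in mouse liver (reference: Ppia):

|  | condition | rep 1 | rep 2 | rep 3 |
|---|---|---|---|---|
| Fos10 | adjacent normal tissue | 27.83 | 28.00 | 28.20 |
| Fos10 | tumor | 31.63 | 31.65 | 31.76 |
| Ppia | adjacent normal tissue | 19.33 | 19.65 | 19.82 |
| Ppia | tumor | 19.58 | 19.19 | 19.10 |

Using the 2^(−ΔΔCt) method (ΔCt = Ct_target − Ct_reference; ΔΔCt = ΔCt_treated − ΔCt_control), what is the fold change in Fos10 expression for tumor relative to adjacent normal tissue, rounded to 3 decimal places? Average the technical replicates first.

0.063

Mean Ct: Fos10 adjacent normal tissue 28.010; Fos10 tumor 31.680; Ppia adjacent normal tissue 19.600; Ppia tumor 19.290
ΔCt(adjacent normal tissue) = 28.010 − 19.600 = 8.410
ΔCt(tumor) = 31.680 − 19.290 = 12.390
ΔΔCt = 12.390 − 8.410 = 3.980
Fold change = 2^(−3.980) = 0.0634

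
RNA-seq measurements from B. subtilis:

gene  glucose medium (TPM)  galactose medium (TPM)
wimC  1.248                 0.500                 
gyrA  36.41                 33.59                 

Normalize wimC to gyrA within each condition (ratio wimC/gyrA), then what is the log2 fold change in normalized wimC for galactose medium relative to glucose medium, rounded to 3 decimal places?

wimC/gyrA (glucose medium) = 1.248 / 36.41 = 0.034276
wimC/gyrA (galactose medium) = 0.500 / 33.59 = 0.014885
Fold change = 0.014885 / 0.034276 = 0.4343
log2(0.4343) = -1.2033

-1.203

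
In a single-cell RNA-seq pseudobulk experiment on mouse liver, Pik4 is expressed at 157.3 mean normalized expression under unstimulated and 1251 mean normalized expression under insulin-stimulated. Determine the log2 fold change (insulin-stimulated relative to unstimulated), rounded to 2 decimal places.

2.99

Fold change = 1251 / 157.3 = 7.9530
log2(7.9530) = 2.991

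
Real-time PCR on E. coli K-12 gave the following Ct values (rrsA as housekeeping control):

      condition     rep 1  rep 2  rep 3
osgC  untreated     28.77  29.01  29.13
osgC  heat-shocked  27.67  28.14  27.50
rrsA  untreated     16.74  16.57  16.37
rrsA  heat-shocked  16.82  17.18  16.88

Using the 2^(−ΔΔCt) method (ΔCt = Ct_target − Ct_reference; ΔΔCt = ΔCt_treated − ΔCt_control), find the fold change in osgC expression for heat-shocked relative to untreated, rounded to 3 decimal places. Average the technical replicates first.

3.031

Mean Ct: osgC untreated 28.970; osgC heat-shocked 27.770; rrsA untreated 16.560; rrsA heat-shocked 16.960
ΔCt(untreated) = 28.970 − 16.560 = 12.410
ΔCt(heat-shocked) = 27.770 − 16.960 = 10.810
ΔΔCt = 10.810 − 12.410 = -1.600
Fold change = 2^(−(-1.600)) = 2^1.600 = 3.0314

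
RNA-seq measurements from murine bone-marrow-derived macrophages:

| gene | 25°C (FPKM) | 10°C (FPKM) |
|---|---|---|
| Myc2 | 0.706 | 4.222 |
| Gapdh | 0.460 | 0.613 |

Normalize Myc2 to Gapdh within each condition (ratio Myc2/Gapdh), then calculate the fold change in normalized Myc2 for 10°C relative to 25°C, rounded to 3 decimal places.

Myc2/Gapdh (25°C) = 0.706 / 0.460 = 1.5348
Myc2/Gapdh (10°C) = 4.222 / 0.613 = 6.8874
Fold change = 6.8874 / 1.5348 = 4.4876

4.488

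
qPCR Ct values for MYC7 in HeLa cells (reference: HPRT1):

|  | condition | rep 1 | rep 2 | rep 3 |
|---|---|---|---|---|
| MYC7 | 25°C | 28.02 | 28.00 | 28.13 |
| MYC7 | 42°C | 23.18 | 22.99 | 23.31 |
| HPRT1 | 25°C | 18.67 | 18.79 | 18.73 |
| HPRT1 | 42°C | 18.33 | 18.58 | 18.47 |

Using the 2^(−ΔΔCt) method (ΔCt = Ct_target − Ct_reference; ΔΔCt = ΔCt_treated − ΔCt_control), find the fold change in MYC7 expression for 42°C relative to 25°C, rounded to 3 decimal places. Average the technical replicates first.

Mean Ct: MYC7 25°C 28.050; MYC7 42°C 23.160; HPRT1 25°C 18.730; HPRT1 42°C 18.460
ΔCt(25°C) = 28.050 − 18.730 = 9.320
ΔCt(42°C) = 23.160 − 18.460 = 4.700
ΔΔCt = 4.700 − 9.320 = -4.620
Fold change = 2^(−(-4.620)) = 2^4.620 = 24.5900

24.590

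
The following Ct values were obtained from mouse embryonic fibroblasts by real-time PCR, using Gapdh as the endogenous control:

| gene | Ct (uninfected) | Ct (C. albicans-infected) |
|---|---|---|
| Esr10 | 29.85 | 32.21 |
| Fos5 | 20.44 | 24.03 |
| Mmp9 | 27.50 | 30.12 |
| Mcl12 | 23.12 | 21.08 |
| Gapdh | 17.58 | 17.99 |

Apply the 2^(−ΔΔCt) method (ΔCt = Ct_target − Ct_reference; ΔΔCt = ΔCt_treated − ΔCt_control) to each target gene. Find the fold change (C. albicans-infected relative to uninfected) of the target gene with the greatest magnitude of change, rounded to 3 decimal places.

Esr10: ΔΔCt = (32.21−17.99) − (29.85−17.58) = 14.22 − 12.27 = 1.95; fold change = 2^-1.95 = 0.259
Fos5: ΔΔCt = (24.03−17.99) − (20.44−17.58) = 6.04 − 2.86 = 3.18; fold change = 2^-3.18 = 0.110
Mmp9: ΔΔCt = (30.12−17.99) − (27.50−17.58) = 12.13 − 9.92 = 2.21; fold change = 2^-2.21 = 0.216
Mcl12: ΔΔCt = (21.08−17.99) − (23.12−17.58) = 3.09 − 5.54 = -2.45; fold change = 2^2.45 = 5.464
Fos5 has the largest |ΔΔCt| = 3.18.

0.110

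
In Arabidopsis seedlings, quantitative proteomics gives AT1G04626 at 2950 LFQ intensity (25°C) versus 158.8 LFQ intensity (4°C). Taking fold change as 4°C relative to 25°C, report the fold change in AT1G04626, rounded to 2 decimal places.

Fold change = 158.8 / 2950 = 0.054
AT1G04626 is downregulated.

0.05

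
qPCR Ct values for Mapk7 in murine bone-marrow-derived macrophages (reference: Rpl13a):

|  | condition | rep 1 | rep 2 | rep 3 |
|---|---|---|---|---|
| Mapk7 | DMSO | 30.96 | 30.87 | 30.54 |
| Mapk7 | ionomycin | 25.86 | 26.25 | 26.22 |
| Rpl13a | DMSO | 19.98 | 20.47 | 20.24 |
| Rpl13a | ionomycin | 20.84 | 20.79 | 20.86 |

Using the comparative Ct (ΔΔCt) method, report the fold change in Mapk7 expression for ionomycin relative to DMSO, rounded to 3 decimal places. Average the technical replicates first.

38.854

Mean Ct: Mapk7 DMSO 30.790; Mapk7 ionomycin 26.110; Rpl13a DMSO 20.230; Rpl13a ionomycin 20.830
ΔCt(DMSO) = 30.790 − 20.230 = 10.560
ΔCt(ionomycin) = 26.110 − 20.830 = 5.280
ΔΔCt = 5.280 − 10.560 = -5.280
Fold change = 2^(−(-5.280)) = 2^5.280 = 38.8542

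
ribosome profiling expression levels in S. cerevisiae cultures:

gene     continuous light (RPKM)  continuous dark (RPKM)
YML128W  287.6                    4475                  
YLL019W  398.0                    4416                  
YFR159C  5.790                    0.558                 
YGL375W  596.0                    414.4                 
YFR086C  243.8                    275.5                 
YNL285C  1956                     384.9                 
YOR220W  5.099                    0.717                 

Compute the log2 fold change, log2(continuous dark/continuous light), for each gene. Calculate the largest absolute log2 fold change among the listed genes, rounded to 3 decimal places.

3.960

log2(4475/287.6) = 3.960  (YML128W)
log2(4416/398.0) = 3.472  (YLL019W)
log2(0.558/5.790) = -3.375  (YFR159C)
log2(414.4/596.0) = -0.524  (YGL375W)
log2(275.5/243.8) = 0.176  (YFR086C)
log2(384.9/1956) = -2.345  (YNL285C)
log2(0.717/5.099) = -2.830  (YOR220W)
The largest magnitude belongs to YML128W.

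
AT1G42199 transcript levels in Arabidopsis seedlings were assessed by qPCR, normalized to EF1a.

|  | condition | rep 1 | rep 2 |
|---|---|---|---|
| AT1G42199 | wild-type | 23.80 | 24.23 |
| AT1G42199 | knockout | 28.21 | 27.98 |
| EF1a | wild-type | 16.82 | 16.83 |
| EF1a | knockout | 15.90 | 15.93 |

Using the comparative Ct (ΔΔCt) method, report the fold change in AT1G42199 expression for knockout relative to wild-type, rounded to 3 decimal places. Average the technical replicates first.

0.031

Mean Ct: AT1G42199 wild-type 24.015; AT1G42199 knockout 28.095; EF1a wild-type 16.825; EF1a knockout 15.915
ΔCt(wild-type) = 24.015 − 16.825 = 7.190
ΔCt(knockout) = 28.095 − 15.915 = 12.180
ΔΔCt = 12.180 − 7.190 = 4.990
Fold change = 2^(−4.990) = 0.0315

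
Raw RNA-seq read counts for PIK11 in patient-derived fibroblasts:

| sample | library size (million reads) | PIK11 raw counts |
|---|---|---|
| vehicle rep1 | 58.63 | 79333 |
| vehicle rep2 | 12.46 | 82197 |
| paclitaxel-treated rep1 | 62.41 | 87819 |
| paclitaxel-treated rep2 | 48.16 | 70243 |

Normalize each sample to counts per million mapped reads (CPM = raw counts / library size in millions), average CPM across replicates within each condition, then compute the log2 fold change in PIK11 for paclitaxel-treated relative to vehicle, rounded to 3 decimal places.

CPM(vehicle rep1) = 79333 / 58.63 = 1353.1127
CPM(vehicle rep2) = 82197 / 12.46 = 6596.8700
CPM(paclitaxel-treated rep1) = 87819 / 62.41 = 1407.1303
CPM(paclitaxel-treated rep2) = 70243 / 48.16 = 1458.5341
mean CPM(vehicle) = 3974.9914; mean CPM(paclitaxel-treated) = 1432.8322
Fold change = 1432.8322 / 3974.9914 = 0.36046
log2(0.36046) = -1.4721

-1.472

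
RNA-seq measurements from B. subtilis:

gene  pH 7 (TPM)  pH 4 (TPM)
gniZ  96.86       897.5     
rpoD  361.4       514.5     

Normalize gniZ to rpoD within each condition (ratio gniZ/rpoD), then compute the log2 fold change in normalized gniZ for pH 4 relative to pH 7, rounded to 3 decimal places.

2.702

gniZ/rpoD (pH 7) = 96.86 / 361.4 = 0.26801
gniZ/rpoD (pH 4) = 897.5 / 514.5 = 1.7444
Fold change = 1.7444 / 0.26801 = 6.5087
log2(6.5087) = 2.7024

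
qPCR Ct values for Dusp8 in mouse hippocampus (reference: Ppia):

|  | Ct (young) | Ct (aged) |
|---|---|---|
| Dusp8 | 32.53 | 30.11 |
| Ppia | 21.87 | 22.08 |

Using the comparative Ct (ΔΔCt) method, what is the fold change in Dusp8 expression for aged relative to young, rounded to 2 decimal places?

ΔCt(young) = 32.530 − 21.870 = 10.660
ΔCt(aged) = 30.110 − 22.080 = 8.030
ΔΔCt = 8.030 − 10.660 = -2.630
Fold change = 2^(−(-2.630)) = 2^2.630 = 6.190

6.19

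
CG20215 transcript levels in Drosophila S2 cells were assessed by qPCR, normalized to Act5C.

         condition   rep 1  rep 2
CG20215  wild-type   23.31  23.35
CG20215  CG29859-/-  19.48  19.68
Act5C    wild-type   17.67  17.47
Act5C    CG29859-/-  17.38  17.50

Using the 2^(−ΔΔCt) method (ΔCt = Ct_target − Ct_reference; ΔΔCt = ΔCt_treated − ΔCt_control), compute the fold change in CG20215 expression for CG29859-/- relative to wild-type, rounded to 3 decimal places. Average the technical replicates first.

Mean Ct: CG20215 wild-type 23.330; CG20215 CG29859-/- 19.580; Act5C wild-type 17.570; Act5C CG29859-/- 17.440
ΔCt(wild-type) = 23.330 − 17.570 = 5.760
ΔCt(CG29859-/-) = 19.580 − 17.440 = 2.140
ΔΔCt = 2.140 − 5.760 = -3.620
Fold change = 2^(−(-3.620)) = 2^3.620 = 12.2950

12.295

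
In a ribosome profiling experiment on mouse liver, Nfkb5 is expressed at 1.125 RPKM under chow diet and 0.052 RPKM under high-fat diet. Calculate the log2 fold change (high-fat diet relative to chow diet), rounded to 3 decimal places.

-4.435

Fold change = 0.052 / 1.125 = 0.0462
log2(0.0462) = -4.4353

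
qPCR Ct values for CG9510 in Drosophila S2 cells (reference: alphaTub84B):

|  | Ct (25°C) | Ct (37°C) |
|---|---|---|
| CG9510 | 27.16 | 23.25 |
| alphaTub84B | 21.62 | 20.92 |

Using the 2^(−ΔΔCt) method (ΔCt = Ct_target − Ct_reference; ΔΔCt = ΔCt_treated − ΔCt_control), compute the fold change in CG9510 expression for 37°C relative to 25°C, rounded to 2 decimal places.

ΔCt(25°C) = 27.160 − 21.620 = 5.540
ΔCt(37°C) = 23.250 − 20.920 = 2.330
ΔΔCt = 2.330 − 5.540 = -3.210
Fold change = 2^(−(-3.210)) = 2^3.210 = 9.254

9.25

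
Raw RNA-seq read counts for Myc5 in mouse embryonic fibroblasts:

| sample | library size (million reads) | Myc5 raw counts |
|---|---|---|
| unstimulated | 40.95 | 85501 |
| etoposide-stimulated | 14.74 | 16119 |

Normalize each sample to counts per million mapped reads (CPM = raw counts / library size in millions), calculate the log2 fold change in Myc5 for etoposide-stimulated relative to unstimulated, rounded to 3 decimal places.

-0.933

CPM(unstimulated) = 85501 / 40.95 = 2087.9365
CPM(etoposide-stimulated) = 16119 / 14.74 = 1093.5550
Fold change = 1093.5550 / 2087.9365 = 0.52375
log2(0.52375) = -0.9331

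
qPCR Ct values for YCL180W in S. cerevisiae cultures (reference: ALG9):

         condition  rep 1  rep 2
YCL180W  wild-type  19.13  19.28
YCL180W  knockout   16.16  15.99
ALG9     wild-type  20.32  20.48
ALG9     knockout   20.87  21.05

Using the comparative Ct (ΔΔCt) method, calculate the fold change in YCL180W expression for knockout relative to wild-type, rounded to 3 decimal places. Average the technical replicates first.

12.906

Mean Ct: YCL180W wild-type 19.205; YCL180W knockout 16.075; ALG9 wild-type 20.400; ALG9 knockout 20.960
ΔCt(wild-type) = 19.205 − 20.400 = -1.195
ΔCt(knockout) = 16.075 − 20.960 = -4.885
ΔΔCt = -4.885 − (-1.195) = -3.690
Fold change = 2^(−(-3.690)) = 2^3.690 = 12.9063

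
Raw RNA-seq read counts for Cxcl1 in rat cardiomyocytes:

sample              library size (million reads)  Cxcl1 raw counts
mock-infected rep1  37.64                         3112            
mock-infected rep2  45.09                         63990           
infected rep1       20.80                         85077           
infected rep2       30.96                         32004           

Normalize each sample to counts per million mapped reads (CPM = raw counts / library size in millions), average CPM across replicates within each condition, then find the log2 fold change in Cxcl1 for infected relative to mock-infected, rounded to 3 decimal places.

CPM(mock-infected rep1) = 3112 / 37.64 = 82.6780
CPM(mock-infected rep2) = 63990 / 45.09 = 1419.1617
CPM(infected rep1) = 85077 / 20.80 = 4090.2404
CPM(infected rep2) = 32004 / 30.96 = 1033.7209
mean CPM(mock-infected) = 750.9198; mean CPM(infected) = 2561.9807
Fold change = 2561.9807 / 750.9198 = 3.41179
log2(3.41179) = 1.7705

1.771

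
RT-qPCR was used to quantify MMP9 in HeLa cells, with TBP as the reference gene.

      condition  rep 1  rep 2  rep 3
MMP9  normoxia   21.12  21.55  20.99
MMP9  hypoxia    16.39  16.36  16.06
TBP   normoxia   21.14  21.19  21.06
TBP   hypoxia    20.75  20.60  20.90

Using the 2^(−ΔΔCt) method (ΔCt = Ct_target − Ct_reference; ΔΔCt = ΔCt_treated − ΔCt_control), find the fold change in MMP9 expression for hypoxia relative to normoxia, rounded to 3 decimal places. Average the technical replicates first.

Mean Ct: MMP9 normoxia 21.220; MMP9 hypoxia 16.270; TBP normoxia 21.130; TBP hypoxia 20.750
ΔCt(normoxia) = 21.220 − 21.130 = 0.090
ΔCt(hypoxia) = 16.270 − 20.750 = -4.480
ΔΔCt = -4.480 − 0.090 = -4.570
Fold change = 2^(−(-4.570)) = 2^4.570 = 23.7524

23.752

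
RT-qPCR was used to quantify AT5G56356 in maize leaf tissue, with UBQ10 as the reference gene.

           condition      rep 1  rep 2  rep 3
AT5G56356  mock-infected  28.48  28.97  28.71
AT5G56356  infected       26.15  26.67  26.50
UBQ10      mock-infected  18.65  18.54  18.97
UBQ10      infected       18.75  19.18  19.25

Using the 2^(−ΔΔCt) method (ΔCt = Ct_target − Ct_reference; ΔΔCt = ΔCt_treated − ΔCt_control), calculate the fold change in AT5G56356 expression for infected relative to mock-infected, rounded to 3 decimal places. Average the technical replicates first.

6.148

Mean Ct: AT5G56356 mock-infected 28.720; AT5G56356 infected 26.440; UBQ10 mock-infected 18.720; UBQ10 infected 19.060
ΔCt(mock-infected) = 28.720 − 18.720 = 10.000
ΔCt(infected) = 26.440 − 19.060 = 7.380
ΔΔCt = 7.380 − 10.000 = -2.620
Fold change = 2^(−(-2.620)) = 2^2.620 = 6.1475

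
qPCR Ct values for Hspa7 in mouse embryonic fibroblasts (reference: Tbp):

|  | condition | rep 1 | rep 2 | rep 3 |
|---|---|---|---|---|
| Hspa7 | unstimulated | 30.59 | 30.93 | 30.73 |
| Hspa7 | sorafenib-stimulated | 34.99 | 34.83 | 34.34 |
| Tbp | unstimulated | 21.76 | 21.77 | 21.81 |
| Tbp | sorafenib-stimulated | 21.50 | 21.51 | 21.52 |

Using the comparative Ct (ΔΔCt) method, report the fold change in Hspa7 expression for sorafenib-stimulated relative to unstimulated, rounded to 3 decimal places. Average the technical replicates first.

Mean Ct: Hspa7 unstimulated 30.750; Hspa7 sorafenib-stimulated 34.720; Tbp unstimulated 21.780; Tbp sorafenib-stimulated 21.510
ΔCt(unstimulated) = 30.750 − 21.780 = 8.970
ΔCt(sorafenib-stimulated) = 34.720 − 21.510 = 13.210
ΔΔCt = 13.210 − 8.970 = 4.240
Fold change = 2^(−4.240) = 0.0529

0.053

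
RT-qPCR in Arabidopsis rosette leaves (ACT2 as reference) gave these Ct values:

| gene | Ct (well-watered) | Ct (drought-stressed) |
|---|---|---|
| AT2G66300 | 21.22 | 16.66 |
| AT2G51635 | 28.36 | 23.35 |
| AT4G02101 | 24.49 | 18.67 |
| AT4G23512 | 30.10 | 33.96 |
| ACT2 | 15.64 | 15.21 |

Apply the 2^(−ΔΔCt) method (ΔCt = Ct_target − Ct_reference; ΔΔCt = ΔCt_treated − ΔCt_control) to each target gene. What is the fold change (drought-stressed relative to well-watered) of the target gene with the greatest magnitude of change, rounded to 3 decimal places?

AT2G66300: ΔΔCt = (16.66−15.21) − (21.22−15.64) = 1.45 − 5.58 = -4.13; fold change = 2^4.13 = 17.509
AT2G51635: ΔΔCt = (23.35−15.21) − (28.36−15.64) = 8.14 − 12.72 = -4.58; fold change = 2^4.58 = 23.918
AT4G02101: ΔΔCt = (18.67−15.21) − (24.49−15.64) = 3.46 − 8.85 = -5.39; fold change = 2^5.39 = 41.933
AT4G23512: ΔΔCt = (33.96−15.21) − (30.10−15.64) = 18.75 − 14.46 = 4.29; fold change = 2^-4.29 = 0.051
AT4G02101 has the largest |ΔΔCt| = 5.39.

41.933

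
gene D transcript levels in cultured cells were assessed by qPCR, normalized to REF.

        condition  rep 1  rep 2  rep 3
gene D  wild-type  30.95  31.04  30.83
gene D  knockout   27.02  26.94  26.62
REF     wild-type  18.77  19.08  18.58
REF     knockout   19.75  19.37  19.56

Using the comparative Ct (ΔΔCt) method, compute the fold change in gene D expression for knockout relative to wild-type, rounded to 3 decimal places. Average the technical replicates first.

Mean Ct: gene D wild-type 30.940; gene D knockout 26.860; REF wild-type 18.810; REF knockout 19.560
ΔCt(wild-type) = 30.940 − 18.810 = 12.130
ΔCt(knockout) = 26.860 − 19.560 = 7.300
ΔΔCt = 7.300 − 12.130 = -4.830
Fold change = 2^(−(-4.830)) = 2^4.830 = 28.4430

28.443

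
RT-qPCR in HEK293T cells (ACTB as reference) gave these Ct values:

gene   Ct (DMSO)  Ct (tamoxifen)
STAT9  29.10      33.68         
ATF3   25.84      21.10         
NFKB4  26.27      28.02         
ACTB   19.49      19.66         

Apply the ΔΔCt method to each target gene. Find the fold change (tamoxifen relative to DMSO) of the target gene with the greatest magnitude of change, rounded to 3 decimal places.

30.065

STAT9: ΔΔCt = (33.68−19.66) − (29.10−19.49) = 14.02 − 9.61 = 4.41; fold change = 2^-4.41 = 0.047
ATF3: ΔΔCt = (21.10−19.66) − (25.84−19.49) = 1.44 − 6.35 = -4.91; fold change = 2^4.91 = 30.065
NFKB4: ΔΔCt = (28.02−19.66) − (26.27−19.49) = 8.36 − 6.78 = 1.58; fold change = 2^-1.58 = 0.334
ATF3 has the largest |ΔΔCt| = 4.91.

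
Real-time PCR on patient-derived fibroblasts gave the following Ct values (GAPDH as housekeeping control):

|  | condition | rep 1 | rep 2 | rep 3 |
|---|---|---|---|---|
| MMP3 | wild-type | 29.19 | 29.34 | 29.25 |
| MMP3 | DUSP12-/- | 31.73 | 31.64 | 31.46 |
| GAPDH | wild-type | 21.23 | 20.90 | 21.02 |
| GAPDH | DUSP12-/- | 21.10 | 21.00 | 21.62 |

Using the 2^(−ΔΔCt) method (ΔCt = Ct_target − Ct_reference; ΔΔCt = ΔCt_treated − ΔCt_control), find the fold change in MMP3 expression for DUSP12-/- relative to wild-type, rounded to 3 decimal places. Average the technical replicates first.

Mean Ct: MMP3 wild-type 29.260; MMP3 DUSP12-/- 31.610; GAPDH wild-type 21.050; GAPDH DUSP12-/- 21.240
ΔCt(wild-type) = 29.260 − 21.050 = 8.210
ΔCt(DUSP12-/-) = 31.610 − 21.240 = 10.370
ΔΔCt = 10.370 − 8.210 = 2.160
Fold change = 2^(−2.160) = 0.2238

0.224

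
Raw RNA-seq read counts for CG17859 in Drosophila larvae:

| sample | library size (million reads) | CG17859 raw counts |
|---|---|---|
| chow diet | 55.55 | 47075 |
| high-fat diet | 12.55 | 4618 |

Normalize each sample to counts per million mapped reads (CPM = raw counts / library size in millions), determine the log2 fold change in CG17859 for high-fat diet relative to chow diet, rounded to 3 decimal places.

CPM(chow diet) = 47075 / 55.55 = 847.4347
CPM(high-fat diet) = 4618 / 12.55 = 367.9681
Fold change = 367.9681 / 847.4347 = 0.43421
log2(0.43421) = -1.2035

-1.204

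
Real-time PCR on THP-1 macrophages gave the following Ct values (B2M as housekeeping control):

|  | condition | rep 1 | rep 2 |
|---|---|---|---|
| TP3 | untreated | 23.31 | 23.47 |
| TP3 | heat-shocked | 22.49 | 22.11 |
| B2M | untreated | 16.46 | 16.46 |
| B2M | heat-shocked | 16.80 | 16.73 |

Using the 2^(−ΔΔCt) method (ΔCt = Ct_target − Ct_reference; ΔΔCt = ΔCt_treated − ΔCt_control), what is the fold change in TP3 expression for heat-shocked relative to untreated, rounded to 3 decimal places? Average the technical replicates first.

Mean Ct: TP3 untreated 23.390; TP3 heat-shocked 22.300; B2M untreated 16.460; B2M heat-shocked 16.765
ΔCt(untreated) = 23.390 − 16.460 = 6.930
ΔCt(heat-shocked) = 22.300 − 16.765 = 5.535
ΔΔCt = 5.535 − 6.930 = -1.395
Fold change = 2^(−(-1.395)) = 2^1.395 = 2.6299

2.630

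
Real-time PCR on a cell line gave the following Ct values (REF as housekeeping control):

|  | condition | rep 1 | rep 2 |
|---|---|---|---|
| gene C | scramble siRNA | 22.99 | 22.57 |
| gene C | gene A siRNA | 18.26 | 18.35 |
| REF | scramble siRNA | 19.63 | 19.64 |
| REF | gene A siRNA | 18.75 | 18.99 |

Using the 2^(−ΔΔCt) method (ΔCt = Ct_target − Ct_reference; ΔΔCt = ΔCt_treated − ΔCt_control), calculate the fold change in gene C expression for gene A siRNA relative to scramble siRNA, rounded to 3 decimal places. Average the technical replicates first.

13.086

Mean Ct: gene C scramble siRNA 22.780; gene C gene A siRNA 18.305; REF scramble siRNA 19.635; REF gene A siRNA 18.870
ΔCt(scramble siRNA) = 22.780 − 19.635 = 3.145
ΔCt(gene A siRNA) = 18.305 − 18.870 = -0.565
ΔΔCt = -0.565 − 3.145 = -3.710
Fold change = 2^(−(-3.710)) = 2^3.710 = 13.0864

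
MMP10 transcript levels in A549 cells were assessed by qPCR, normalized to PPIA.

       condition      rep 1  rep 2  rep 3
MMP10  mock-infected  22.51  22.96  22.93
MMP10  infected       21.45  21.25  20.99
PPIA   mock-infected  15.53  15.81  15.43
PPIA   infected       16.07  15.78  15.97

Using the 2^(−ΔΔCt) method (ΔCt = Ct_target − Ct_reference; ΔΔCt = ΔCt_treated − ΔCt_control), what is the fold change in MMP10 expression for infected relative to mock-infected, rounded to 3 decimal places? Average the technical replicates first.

Mean Ct: MMP10 mock-infected 22.800; MMP10 infected 21.230; PPIA mock-infected 15.590; PPIA infected 15.940
ΔCt(mock-infected) = 22.800 − 15.590 = 7.210
ΔCt(infected) = 21.230 − 15.940 = 5.290
ΔΔCt = 5.290 − 7.210 = -1.920
Fold change = 2^(−(-1.920)) = 2^1.920 = 3.7842

3.784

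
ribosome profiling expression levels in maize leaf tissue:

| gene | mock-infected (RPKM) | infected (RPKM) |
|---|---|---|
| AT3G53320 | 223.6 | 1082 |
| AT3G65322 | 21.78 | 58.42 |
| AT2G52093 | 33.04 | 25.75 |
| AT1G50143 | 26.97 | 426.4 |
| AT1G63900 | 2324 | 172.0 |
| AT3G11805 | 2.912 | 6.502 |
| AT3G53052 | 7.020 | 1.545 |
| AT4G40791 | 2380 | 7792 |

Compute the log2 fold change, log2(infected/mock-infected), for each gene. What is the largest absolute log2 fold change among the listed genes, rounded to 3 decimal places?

log2(1082/223.6) = 2.275  (AT3G53320)
log2(58.42/21.78) = 1.423  (AT3G65322)
log2(25.75/33.04) = -0.360  (AT2G52093)
log2(426.4/26.97) = 3.983  (AT1G50143)
log2(172.0/2324) = -3.756  (AT1G63900)
log2(6.502/2.912) = 1.159  (AT3G11805)
log2(1.545/7.020) = -2.184  (AT3G53052)
log2(7792/2380) = 1.711  (AT4G40791)
The largest magnitude belongs to AT1G50143.

3.983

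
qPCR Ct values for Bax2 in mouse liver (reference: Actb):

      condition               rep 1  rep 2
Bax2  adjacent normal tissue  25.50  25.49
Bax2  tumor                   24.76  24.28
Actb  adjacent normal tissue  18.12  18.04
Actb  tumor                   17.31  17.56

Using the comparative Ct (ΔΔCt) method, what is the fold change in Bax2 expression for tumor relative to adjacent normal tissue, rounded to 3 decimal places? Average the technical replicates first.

1.257

Mean Ct: Bax2 adjacent normal tissue 25.495; Bax2 tumor 24.520; Actb adjacent normal tissue 18.080; Actb tumor 17.435
ΔCt(adjacent normal tissue) = 25.495 − 18.080 = 7.415
ΔCt(tumor) = 24.520 − 17.435 = 7.085
ΔΔCt = 7.085 − 7.415 = -0.330
Fold change = 2^(−(-0.330)) = 2^0.330 = 1.2570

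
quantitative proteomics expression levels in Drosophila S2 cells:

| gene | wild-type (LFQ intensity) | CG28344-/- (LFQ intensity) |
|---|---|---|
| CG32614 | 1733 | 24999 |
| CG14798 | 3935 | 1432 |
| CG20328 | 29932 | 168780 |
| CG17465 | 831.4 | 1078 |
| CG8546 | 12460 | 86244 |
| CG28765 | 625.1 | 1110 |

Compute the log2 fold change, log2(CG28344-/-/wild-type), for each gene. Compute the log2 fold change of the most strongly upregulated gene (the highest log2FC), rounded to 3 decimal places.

3.851

log2(24999/1733) = 3.851  (CG32614)
log2(1432/3935) = -1.458  (CG14798)
log2(168780/29932) = 2.495  (CG20328)
log2(1078/831.4) = 0.375  (CG17465)
log2(86244/12460) = 2.791  (CG8546)
log2(1110/625.1) = 0.828  (CG28765)
CG32614 is most strongly upregulated.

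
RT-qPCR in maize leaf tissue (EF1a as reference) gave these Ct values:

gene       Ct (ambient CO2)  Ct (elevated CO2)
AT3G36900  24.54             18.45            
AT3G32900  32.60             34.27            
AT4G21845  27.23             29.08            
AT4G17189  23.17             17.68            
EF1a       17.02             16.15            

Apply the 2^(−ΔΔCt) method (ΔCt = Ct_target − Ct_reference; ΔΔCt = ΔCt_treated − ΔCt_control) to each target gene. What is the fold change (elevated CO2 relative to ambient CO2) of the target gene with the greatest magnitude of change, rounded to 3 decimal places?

AT3G36900: ΔΔCt = (18.45−16.15) − (24.54−17.02) = 2.30 − 7.52 = -5.22; fold change = 2^5.22 = 37.271
AT3G32900: ΔΔCt = (34.27−16.15) − (32.60−17.02) = 18.12 − 15.58 = 2.54; fold change = 2^-2.54 = 0.172
AT4G21845: ΔΔCt = (29.08−16.15) − (27.23−17.02) = 12.93 − 10.21 = 2.72; fold change = 2^-2.72 = 0.152
AT4G17189: ΔΔCt = (17.68−16.15) − (23.17−17.02) = 1.53 − 6.15 = -4.62; fold change = 2^4.62 = 24.590
AT3G36900 has the largest |ΔΔCt| = 5.22.

37.271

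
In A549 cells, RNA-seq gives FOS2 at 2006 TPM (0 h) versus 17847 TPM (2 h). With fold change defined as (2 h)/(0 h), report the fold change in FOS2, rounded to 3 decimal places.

8.897

Fold change = 17847 / 2006 = 8.8968
FOS2 is upregulated.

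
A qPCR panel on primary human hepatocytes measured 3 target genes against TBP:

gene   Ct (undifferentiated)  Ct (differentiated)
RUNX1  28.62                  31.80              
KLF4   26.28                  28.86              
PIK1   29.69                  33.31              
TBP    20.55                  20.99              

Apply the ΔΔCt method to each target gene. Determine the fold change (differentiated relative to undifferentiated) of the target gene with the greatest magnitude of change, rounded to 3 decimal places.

0.110

RUNX1: ΔΔCt = (31.80−20.99) − (28.62−20.55) = 10.81 − 8.07 = 2.74; fold change = 2^-2.74 = 0.150
KLF4: ΔΔCt = (28.86−20.99) − (26.28−20.55) = 7.87 − 5.73 = 2.14; fold change = 2^-2.14 = 0.227
PIK1: ΔΔCt = (33.31−20.99) − (29.69−20.55) = 12.32 − 9.14 = 3.18; fold change = 2^-3.18 = 0.110
PIK1 has the largest |ΔΔCt| = 3.18.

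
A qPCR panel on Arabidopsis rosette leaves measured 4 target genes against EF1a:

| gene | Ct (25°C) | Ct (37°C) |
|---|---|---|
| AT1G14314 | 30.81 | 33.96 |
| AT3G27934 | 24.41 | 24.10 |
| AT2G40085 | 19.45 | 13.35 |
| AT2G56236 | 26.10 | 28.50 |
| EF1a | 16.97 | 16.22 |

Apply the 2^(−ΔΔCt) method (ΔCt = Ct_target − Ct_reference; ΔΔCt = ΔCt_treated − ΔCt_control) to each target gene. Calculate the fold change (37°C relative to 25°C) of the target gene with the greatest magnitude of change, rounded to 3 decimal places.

AT1G14314: ΔΔCt = (33.96−16.22) − (30.81−16.97) = 17.74 − 13.84 = 3.90; fold change = 2^-3.90 = 0.067
AT3G27934: ΔΔCt = (24.10−16.22) − (24.41−16.97) = 7.88 − 7.44 = 0.44; fold change = 2^-0.44 = 0.737
AT2G40085: ΔΔCt = (13.35−16.22) − (19.45−16.97) = -2.87 − 2.48 = -5.35; fold change = 2^5.35 = 40.786
AT2G56236: ΔΔCt = (28.50−16.22) − (26.10−16.97) = 12.28 − 9.13 = 3.15; fold change = 2^-3.15 = 0.113
AT2G40085 has the largest |ΔΔCt| = 5.35.

40.786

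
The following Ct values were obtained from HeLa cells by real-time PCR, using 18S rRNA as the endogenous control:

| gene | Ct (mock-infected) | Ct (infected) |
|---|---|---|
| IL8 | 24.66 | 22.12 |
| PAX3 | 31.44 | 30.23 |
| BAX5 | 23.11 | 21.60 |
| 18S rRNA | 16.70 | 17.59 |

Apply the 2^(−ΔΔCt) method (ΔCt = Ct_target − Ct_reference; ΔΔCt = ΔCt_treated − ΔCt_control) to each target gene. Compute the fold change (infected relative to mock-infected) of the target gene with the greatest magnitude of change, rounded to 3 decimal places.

IL8: ΔΔCt = (22.12−17.59) − (24.66−16.70) = 4.53 − 7.96 = -3.43; fold change = 2^3.43 = 10.778
PAX3: ΔΔCt = (30.23−17.59) − (31.44−16.70) = 12.64 − 14.74 = -2.10; fold change = 2^2.10 = 4.287
BAX5: ΔΔCt = (21.60−17.59) − (23.11−16.70) = 4.01 − 6.41 = -2.40; fold change = 2^2.40 = 5.278
IL8 has the largest |ΔΔCt| = 3.43.

10.778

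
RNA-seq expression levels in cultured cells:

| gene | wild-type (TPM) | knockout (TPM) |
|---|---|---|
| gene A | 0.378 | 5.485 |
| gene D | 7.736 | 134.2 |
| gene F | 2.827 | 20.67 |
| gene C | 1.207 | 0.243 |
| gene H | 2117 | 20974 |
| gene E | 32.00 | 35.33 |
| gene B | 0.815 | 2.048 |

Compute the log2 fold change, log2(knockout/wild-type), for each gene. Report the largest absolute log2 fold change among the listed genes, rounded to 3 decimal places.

log2(5.485/0.378) = 3.859  (gene A)
log2(134.2/7.736) = 4.117  (gene D)
log2(20.67/2.827) = 2.870  (gene F)
log2(0.243/1.207) = -2.312  (gene C)
log2(20974/2117) = 3.309  (gene H)
log2(35.33/32.00) = 0.143  (gene E)
log2(2.048/0.815) = 1.329  (gene B)
The largest magnitude belongs to gene D.

4.117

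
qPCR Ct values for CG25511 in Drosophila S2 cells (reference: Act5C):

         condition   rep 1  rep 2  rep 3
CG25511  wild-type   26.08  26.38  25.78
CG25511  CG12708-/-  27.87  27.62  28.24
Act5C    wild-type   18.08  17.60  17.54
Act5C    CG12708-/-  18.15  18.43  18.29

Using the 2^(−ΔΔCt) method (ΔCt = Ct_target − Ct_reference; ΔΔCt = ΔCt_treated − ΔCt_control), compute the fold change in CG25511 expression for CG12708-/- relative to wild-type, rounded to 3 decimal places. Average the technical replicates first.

0.412

Mean Ct: CG25511 wild-type 26.080; CG25511 CG12708-/- 27.910; Act5C wild-type 17.740; Act5C CG12708-/- 18.290
ΔCt(wild-type) = 26.080 − 17.740 = 8.340
ΔCt(CG12708-/-) = 27.910 − 18.290 = 9.620
ΔΔCt = 9.620 − 8.340 = 1.280
Fold change = 2^(−1.280) = 0.4118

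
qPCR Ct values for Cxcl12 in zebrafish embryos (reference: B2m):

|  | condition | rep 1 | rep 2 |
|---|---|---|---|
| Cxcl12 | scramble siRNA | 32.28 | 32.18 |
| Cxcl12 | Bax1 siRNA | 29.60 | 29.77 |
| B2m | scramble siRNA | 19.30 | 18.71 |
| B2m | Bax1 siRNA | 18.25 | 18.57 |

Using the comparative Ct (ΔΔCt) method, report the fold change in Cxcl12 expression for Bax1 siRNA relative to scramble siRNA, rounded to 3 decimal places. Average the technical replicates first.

3.864

Mean Ct: Cxcl12 scramble siRNA 32.230; Cxcl12 Bax1 siRNA 29.685; B2m scramble siRNA 19.005; B2m Bax1 siRNA 18.410
ΔCt(scramble siRNA) = 32.230 − 19.005 = 13.225
ΔCt(Bax1 siRNA) = 29.685 − 18.410 = 11.275
ΔΔCt = 11.275 − 13.225 = -1.950
Fold change = 2^(−(-1.950)) = 2^1.950 = 3.8637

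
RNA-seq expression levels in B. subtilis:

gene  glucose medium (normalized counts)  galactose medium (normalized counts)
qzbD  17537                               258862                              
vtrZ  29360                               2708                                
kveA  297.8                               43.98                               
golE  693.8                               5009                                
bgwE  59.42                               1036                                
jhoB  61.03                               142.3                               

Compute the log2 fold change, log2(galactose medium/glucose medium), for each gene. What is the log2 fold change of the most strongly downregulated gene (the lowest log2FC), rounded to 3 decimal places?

log2(258862/17537) = 3.884  (qzbD)
log2(2708/29360) = -3.439  (vtrZ)
log2(43.98/297.8) = -2.759  (kveA)
log2(5009/693.8) = 2.852  (golE)
log2(1036/59.42) = 4.124  (bgwE)
log2(142.3/61.03) = 1.221  (jhoB)
vtrZ is most strongly downregulated.

-3.439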